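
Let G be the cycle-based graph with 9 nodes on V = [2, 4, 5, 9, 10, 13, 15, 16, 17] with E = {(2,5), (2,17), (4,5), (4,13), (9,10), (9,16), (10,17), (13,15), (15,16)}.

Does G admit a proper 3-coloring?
Yes, G is 3-colorable

A valid 3-coloring: color 1: [2, 10, 13, 16]; color 2: [5, 9, 15, 17]; color 3: [4].
(χ(G) = 3 ≤ 3.)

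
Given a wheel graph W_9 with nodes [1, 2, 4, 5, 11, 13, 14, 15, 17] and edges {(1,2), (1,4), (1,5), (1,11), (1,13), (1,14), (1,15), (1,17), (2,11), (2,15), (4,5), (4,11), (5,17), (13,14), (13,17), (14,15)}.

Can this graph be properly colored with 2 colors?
No, G is not 2-colorable

The clique on vertices [1, 2, 11] has size 3 > 2, so it alone needs 3 colors.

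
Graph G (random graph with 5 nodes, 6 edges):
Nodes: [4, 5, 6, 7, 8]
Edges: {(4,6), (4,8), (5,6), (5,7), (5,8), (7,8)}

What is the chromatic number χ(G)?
Clique number ω(G) = 3 (lower bound: χ ≥ ω).
The clique on [5, 7, 8] has size 3, forcing χ ≥ 3, and the coloring below uses 3 colors, so χ(G) = 3.
A valid 3-coloring: color 1: [6, 8]; color 2: [4, 5]; color 3: [7].

χ(G) = 3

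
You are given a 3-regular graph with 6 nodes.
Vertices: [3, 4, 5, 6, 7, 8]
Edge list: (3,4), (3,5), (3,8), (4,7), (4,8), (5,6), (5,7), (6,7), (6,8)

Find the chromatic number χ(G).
Clique number ω(G) = 3 (lower bound: χ ≥ ω).
The clique on [3, 4, 8] has size 3, forcing χ ≥ 3, and the coloring below uses 3 colors, so χ(G) = 3.
A valid 3-coloring: color 1: [3, 6]; color 2: [7, 8]; color 3: [4, 5].

χ(G) = 3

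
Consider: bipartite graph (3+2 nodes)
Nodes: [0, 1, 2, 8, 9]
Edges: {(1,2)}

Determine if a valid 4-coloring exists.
A valid 4-coloring: color 1: [0, 2, 8, 9]; color 2: [1].
(χ(G) = 2 ≤ 4.)

Yes, G is 4-colorable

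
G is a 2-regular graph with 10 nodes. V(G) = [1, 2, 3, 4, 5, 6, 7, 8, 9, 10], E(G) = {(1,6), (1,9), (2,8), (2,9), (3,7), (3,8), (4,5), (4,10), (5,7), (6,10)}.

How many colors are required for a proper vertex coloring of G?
Clique number ω(G) = 2 (lower bound: χ ≥ ω).
The graph is bipartite (no odd cycle), so 2 colors suffice: χ(G) = 2.
A valid 2-coloring: color 1: [4, 6, 7, 8, 9]; color 2: [1, 2, 3, 5, 10].

χ(G) = 2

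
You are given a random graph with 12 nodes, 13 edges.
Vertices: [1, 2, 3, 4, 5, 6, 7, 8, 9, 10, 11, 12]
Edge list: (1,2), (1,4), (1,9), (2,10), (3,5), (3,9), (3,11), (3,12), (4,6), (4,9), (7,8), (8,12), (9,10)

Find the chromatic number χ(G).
χ(G) = 3

Clique number ω(G) = 3 (lower bound: χ ≥ ω).
The clique on [1, 4, 9] has size 3, forcing χ ≥ 3, and the coloring below uses 3 colors, so χ(G) = 3.
A valid 3-coloring: color 1: [2, 5, 6, 7, 9, 11, 12]; color 2: [3, 4, 8, 10]; color 3: [1].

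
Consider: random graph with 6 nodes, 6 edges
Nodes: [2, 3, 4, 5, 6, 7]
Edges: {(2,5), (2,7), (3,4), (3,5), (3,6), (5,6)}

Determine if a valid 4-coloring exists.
Yes, G is 4-colorable

A valid 4-coloring: color 1: [4, 5, 7]; color 2: [2, 3]; color 3: [6].
(χ(G) = 3 ≤ 4.)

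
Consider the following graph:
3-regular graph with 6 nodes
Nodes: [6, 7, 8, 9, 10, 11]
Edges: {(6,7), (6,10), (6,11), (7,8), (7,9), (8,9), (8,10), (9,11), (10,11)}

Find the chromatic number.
Clique number ω(G) = 3 (lower bound: χ ≥ ω).
The clique on [7, 8, 9] has size 3, forcing χ ≥ 3, and the coloring below uses 3 colors, so χ(G) = 3.
A valid 3-coloring: color 1: [7, 11]; color 2: [6, 8]; color 3: [9, 10].

χ(G) = 3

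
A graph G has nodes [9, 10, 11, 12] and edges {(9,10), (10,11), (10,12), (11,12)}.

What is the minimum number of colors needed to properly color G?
χ(G) = 3

Clique number ω(G) = 3 (lower bound: χ ≥ ω).
The clique on [10, 11, 12] has size 3, forcing χ ≥ 3, and the coloring below uses 3 colors, so χ(G) = 3.
A valid 3-coloring: color 1: [10]; color 2: [9, 11]; color 3: [12].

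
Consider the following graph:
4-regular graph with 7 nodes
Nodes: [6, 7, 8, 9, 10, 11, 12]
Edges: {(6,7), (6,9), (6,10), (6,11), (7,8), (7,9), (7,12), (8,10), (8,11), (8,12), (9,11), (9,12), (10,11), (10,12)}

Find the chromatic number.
Clique number ω(G) = 3 (lower bound: χ ≥ ω).
Suppose a proper 3-coloring c exists. The clique [6, 7, 9] takes 3 distinct colors; by symmetry let c(6) = 1, c(7) = 2, c(9) = 3.
- Vertex 11: neighbors [6, 9] already have colors [1, 3] ⇒ c(11) = 2.
- Vertex 10: neighbors [6, 11] already have colors [1, 2] ⇒ c(10) = 3.
- Vertex 8: neighbors [7, 10] already have colors [2, 3] ⇒ c(8) = 1.
- Vertex 12: neighbors [8, 7, 9] already have colors [1, 2, 3] — all 3 colors blocked. Contradiction.
The forced assignments end in a contradiction, so G has no proper 3-coloring (χ ≥ 4).
The coloring below uses 4 colors, so χ(G) = 4.
A valid 4-coloring: color 1: [7, 10]; color 2: [8, 9]; color 3: [6, 12]; color 4: [11].

χ(G) = 4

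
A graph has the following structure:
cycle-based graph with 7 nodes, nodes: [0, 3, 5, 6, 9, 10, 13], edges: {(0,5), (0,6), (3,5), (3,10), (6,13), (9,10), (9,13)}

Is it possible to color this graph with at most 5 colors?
Yes, G is 5-colorable

A valid 5-coloring: color 1: [0, 10, 13]; color 2: [5, 6, 9]; color 3: [3].
(χ(G) = 3 ≤ 5.)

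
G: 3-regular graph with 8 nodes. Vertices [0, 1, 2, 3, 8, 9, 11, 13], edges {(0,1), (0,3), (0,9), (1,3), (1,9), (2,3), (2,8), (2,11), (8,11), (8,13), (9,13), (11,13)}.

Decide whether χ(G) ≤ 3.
A valid 3-coloring: color 1: [3, 8, 9]; color 2: [1, 11]; color 3: [0, 2, 13].
(χ(G) = 3 ≤ 3.)

Yes, G is 3-colorable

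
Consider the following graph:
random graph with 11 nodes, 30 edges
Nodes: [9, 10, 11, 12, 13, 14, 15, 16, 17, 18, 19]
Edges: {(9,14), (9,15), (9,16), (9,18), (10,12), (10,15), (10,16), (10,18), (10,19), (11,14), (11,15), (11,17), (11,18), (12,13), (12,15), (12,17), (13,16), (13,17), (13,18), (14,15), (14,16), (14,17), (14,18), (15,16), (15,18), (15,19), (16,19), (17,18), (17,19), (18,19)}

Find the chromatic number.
χ(G) = 4

Clique number ω(G) = 4 (lower bound: χ ≥ ω).
The clique on [11, 14, 17, 18] has size 4, forcing χ ≥ 4, and the coloring below uses 4 colors, so χ(G) = 4.
A valid 4-coloring: color 1: [15, 17]; color 2: [12, 16, 18]; color 3: [10, 13, 14]; color 4: [9, 11, 19].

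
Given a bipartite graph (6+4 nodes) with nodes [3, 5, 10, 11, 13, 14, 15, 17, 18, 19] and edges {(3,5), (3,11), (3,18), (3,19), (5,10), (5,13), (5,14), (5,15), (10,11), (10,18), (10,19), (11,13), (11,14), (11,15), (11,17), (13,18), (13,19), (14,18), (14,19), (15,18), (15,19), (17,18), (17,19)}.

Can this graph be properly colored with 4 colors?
Yes, G is 4-colorable

A valid 4-coloring: color 1: [5, 11, 18, 19]; color 2: [3, 10, 13, 14, 15, 17].
(χ(G) = 2 ≤ 4.)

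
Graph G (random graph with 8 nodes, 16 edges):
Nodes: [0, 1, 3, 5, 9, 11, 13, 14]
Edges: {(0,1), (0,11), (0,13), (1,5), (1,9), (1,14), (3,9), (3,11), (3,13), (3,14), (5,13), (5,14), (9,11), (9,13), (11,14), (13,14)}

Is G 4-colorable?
A valid 4-coloring: color 1: [1, 11, 13]; color 2: [0, 9, 14]; color 3: [3, 5].
(χ(G) = 3 ≤ 4.)

Yes, G is 4-colorable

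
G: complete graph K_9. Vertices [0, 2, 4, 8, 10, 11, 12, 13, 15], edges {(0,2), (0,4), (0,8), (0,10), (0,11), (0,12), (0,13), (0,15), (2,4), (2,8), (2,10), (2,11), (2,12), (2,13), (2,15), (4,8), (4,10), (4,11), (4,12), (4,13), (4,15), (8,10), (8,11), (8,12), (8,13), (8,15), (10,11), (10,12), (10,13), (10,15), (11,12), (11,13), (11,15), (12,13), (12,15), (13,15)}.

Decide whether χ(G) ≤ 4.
The clique on vertices [0, 2, 4, 8, 10, 11, 12, 13, 15] has size 9 > 4, so it alone needs 9 colors.

No, G is not 4-colorable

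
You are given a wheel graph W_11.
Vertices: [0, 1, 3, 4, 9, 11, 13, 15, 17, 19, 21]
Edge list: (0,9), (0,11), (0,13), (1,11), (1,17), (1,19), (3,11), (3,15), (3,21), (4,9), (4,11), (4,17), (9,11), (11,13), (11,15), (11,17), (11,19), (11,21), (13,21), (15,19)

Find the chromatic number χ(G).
χ(G) = 3

Clique number ω(G) = 3 (lower bound: χ ≥ ω).
The clique on [0, 9, 11] has size 3, forcing χ ≥ 3, and the coloring below uses 3 colors, so χ(G) = 3.
A valid 3-coloring: color 1: [11]; color 2: [0, 1, 4, 15, 21]; color 3: [3, 9, 13, 17, 19].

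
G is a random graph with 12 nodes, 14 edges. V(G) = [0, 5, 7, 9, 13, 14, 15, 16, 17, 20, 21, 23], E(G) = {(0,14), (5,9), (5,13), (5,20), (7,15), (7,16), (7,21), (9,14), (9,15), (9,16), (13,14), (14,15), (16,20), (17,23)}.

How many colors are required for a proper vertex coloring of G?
χ(G) = 3

Clique number ω(G) = 3 (lower bound: χ ≥ ω).
The clique on [9, 14, 15] has size 3, forcing χ ≥ 3, and the coloring below uses 3 colors, so χ(G) = 3.
A valid 3-coloring: color 1: [0, 7, 9, 13, 17, 20]; color 2: [5, 14, 16, 21, 23]; color 3: [15].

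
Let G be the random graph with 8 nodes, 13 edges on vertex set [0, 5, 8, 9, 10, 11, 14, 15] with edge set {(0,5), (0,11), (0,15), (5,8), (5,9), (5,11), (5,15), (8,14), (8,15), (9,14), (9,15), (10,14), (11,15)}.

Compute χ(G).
Clique number ω(G) = 4 (lower bound: χ ≥ ω).
The clique on [0, 5, 11, 15] has size 4, forcing χ ≥ 4, and the coloring below uses 4 colors, so χ(G) = 4.
A valid 4-coloring: color 1: [5, 14]; color 2: [10, 15]; color 3: [8, 9, 11]; color 4: [0].

χ(G) = 4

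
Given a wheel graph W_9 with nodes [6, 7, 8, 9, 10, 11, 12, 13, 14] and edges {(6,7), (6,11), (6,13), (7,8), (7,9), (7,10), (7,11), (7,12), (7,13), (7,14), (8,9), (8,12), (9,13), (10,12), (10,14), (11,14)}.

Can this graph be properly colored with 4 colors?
A valid 4-coloring: color 1: [7]; color 2: [6, 9, 12, 14]; color 3: [8, 10, 11, 13].
(χ(G) = 3 ≤ 4.)

Yes, G is 4-colorable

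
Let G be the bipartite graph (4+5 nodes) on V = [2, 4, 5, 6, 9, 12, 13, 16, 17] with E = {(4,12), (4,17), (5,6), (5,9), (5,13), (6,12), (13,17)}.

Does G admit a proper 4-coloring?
A valid 4-coloring: color 1: [2, 5, 12, 16, 17]; color 2: [4, 6, 9, 13].
(χ(G) = 2 ≤ 4.)

Yes, G is 4-colorable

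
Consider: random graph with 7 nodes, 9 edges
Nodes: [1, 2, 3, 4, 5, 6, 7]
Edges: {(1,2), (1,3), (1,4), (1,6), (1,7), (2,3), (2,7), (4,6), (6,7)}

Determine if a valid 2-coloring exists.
The clique on vertices [1, 2, 3] has size 3 > 2, so it alone needs 3 colors.

No, G is not 2-colorable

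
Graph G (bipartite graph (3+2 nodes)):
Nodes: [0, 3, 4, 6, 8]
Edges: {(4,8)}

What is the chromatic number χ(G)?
Clique number ω(G) = 2 (lower bound: χ ≥ ω).
The graph is bipartite (no odd cycle), so 2 colors suffice: χ(G) = 2.
A valid 2-coloring: color 1: [0, 3, 6, 8]; color 2: [4].

χ(G) = 2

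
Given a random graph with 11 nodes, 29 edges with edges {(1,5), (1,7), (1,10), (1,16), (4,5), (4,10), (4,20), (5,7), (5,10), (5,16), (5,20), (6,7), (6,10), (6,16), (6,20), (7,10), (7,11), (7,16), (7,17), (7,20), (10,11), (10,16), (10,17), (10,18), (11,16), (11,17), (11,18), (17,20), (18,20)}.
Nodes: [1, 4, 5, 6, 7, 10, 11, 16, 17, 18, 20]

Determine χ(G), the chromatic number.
χ(G) = 5

Clique number ω(G) = 5 (lower bound: χ ≥ ω).
The clique on [1, 5, 7, 10, 16] has size 5, forcing χ ≥ 5, and the coloring below uses 5 colors, so χ(G) = 5.
A valid 5-coloring: color 1: [10, 20]; color 2: [4, 7, 18]; color 3: [16, 17]; color 4: [5, 6, 11]; color 5: [1].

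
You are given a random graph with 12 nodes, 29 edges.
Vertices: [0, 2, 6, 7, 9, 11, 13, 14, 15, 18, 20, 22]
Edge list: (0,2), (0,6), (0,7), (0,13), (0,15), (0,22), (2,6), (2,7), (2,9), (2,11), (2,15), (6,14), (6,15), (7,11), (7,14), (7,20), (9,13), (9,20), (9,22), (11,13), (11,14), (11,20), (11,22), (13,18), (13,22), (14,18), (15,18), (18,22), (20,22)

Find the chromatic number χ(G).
χ(G) = 4

Clique number ω(G) = 4 (lower bound: χ ≥ ω).
The clique on [0, 2, 6, 15] has size 4, forcing χ ≥ 4, and the coloring below uses 4 colors, so χ(G) = 4.
A valid 4-coloring: color 1: [0, 9, 11, 18]; color 2: [2, 13, 14, 20]; color 3: [6, 7, 22]; color 4: [15].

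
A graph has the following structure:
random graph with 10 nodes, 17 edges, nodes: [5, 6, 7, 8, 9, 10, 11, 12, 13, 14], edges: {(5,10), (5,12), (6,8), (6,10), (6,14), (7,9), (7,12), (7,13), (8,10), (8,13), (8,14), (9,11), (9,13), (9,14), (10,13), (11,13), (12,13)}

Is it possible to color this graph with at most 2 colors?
The clique on vertices [8, 10, 13] has size 3 > 2, so it alone needs 3 colors.

No, G is not 2-colorable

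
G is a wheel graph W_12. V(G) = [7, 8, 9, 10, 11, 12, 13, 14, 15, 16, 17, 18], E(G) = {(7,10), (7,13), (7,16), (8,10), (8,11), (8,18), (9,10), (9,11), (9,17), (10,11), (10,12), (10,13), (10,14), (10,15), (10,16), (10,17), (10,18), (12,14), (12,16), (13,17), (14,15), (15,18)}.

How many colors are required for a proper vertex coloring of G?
χ(G) = 4

Clique number ω(G) = 3 (lower bound: χ ≥ ω).
Odd cycle [15, 18, 8, 11, 9, 17, 13, 7, 16, 12, 14] needs 3 colors (χ ≥ 3).
Vertex 10 is adjacent to every vertex of [7, 8, 9, 11, 12, 13, 14, 15, 16, 17, 18], which already need 3 colors among themselves, so 10 needs a new color (χ ≥ 4).
The coloring below uses 4 colors, so χ(G) = 4.
A valid 4-coloring: color 1: [10]; color 2: [8, 9, 12, 13, 15]; color 3: [7, 11, 14, 17, 18]; color 4: [16].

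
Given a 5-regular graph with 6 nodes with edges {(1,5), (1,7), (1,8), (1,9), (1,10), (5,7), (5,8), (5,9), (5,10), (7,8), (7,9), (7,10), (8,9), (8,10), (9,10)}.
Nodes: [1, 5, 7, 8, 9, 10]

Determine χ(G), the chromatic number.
Clique number ω(G) = 6 (lower bound: χ ≥ ω).
The clique on [1, 5, 7, 8, 9, 10] has size 6, forcing χ ≥ 6, and the coloring below uses 6 colors, so χ(G) = 6.
A valid 6-coloring: color 1: [8]; color 2: [1]; color 3: [5]; color 4: [7]; color 5: [9]; color 6: [10].

χ(G) = 6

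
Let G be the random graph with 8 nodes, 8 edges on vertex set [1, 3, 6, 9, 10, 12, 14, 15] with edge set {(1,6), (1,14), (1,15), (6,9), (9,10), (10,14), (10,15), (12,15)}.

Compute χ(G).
Clique number ω(G) = 2 (lower bound: χ ≥ ω).
Odd cycle [6, 9, 10, 15, 1] needs 3 colors (χ ≥ 3).
The coloring below uses 3 colors, so χ(G) = 3.
A valid 3-coloring: color 1: [1, 3, 10, 12]; color 2: [9, 14, 15]; color 3: [6].

χ(G) = 3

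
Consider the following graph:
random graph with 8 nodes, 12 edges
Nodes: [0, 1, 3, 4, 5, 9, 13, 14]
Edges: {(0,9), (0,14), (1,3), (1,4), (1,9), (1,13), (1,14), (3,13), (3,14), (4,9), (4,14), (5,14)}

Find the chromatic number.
χ(G) = 3

Clique number ω(G) = 3 (lower bound: χ ≥ ω).
The clique on [1, 4, 9] has size 3, forcing χ ≥ 3, and the coloring below uses 3 colors, so χ(G) = 3.
A valid 3-coloring: color 1: [0, 1, 5]; color 2: [9, 13, 14]; color 3: [3, 4].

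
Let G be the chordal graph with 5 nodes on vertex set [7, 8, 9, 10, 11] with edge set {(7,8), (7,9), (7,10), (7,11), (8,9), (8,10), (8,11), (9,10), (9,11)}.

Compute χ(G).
χ(G) = 4

Clique number ω(G) = 4 (lower bound: χ ≥ ω).
The clique on [7, 8, 9, 10] has size 4, forcing χ ≥ 4, and the coloring below uses 4 colors, so χ(G) = 4.
A valid 4-coloring: color 1: [7]; color 2: [9]; color 3: [8]; color 4: [10, 11].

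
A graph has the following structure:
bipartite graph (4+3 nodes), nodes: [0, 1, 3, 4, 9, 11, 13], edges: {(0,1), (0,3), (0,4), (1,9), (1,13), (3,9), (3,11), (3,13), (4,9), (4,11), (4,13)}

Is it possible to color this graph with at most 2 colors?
A valid 2-coloring: color 1: [1, 3, 4]; color 2: [0, 9, 11, 13].
(χ(G) = 2 ≤ 2.)

Yes, G is 2-colorable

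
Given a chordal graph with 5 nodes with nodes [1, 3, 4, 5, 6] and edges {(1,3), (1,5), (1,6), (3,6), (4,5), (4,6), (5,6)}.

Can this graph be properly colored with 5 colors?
A valid 5-coloring: color 1: [6]; color 2: [3, 5]; color 3: [1, 4].
(χ(G) = 3 ≤ 5.)

Yes, G is 5-colorable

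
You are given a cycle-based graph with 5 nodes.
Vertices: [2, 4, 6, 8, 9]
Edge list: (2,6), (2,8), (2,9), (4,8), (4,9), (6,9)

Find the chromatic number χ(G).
χ(G) = 3

Clique number ω(G) = 3 (lower bound: χ ≥ ω).
The clique on [2, 6, 9] has size 3, forcing χ ≥ 3, and the coloring below uses 3 colors, so χ(G) = 3.
A valid 3-coloring: color 1: [8, 9]; color 2: [2, 4]; color 3: [6].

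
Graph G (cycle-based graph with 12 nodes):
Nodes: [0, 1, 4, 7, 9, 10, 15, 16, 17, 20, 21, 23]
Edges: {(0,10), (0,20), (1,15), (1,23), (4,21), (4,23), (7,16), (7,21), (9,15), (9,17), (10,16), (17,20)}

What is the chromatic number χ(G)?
χ(G) = 2

Clique number ω(G) = 2 (lower bound: χ ≥ ω).
The graph is bipartite (no odd cycle), so 2 colors suffice: χ(G) = 2.
A valid 2-coloring: color 1: [1, 4, 7, 9, 10, 20]; color 2: [0, 15, 16, 17, 21, 23].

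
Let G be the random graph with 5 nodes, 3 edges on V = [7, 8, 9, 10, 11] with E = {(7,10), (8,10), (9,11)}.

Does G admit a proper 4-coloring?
A valid 4-coloring: color 1: [9, 10]; color 2: [7, 8, 11].
(χ(G) = 2 ≤ 4.)

Yes, G is 4-colorable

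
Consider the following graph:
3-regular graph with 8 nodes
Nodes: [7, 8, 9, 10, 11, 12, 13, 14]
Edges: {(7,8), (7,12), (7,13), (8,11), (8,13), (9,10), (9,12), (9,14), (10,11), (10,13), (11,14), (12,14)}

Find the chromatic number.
Clique number ω(G) = 3 (lower bound: χ ≥ ω).
The clique on [7, 8, 13] has size 3, forcing χ ≥ 3, and the coloring below uses 3 colors, so χ(G) = 3.
A valid 3-coloring: color 1: [11, 12, 13]; color 2: [7, 9]; color 3: [8, 10, 14].

χ(G) = 3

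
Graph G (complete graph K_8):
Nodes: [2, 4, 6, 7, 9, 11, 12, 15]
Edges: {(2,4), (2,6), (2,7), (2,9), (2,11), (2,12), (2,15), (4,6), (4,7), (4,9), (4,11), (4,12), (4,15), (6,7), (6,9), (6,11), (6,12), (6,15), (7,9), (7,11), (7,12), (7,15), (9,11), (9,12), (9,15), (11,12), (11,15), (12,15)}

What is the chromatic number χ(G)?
Clique number ω(G) = 8 (lower bound: χ ≥ ω).
The clique on [2, 4, 6, 7, 9, 11, 12, 15] has size 8, forcing χ ≥ 8, and the coloring below uses 8 colors, so χ(G) = 8.
A valid 8-coloring: color 1: [4]; color 2: [6]; color 3: [11]; color 4: [15]; color 5: [7]; color 6: [2]; color 7: [9]; color 8: [12].

χ(G) = 8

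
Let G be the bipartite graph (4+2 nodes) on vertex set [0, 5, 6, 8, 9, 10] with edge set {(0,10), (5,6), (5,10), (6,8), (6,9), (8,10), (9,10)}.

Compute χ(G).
Clique number ω(G) = 2 (lower bound: χ ≥ ω).
The graph is bipartite (no odd cycle), so 2 colors suffice: χ(G) = 2.
A valid 2-coloring: color 1: [6, 10]; color 2: [0, 5, 8, 9].

χ(G) = 2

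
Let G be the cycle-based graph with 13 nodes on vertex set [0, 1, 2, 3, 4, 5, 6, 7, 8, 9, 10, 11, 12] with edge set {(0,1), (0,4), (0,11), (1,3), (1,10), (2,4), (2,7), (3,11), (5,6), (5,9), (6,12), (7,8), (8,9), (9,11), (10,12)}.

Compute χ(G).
Clique number ω(G) = 2 (lower bound: χ ≥ ω).
Odd cycle [2, 7, 8, 9, 5, 6, 12, 10, 1, 0, 4] needs 3 colors (χ ≥ 3).
The coloring below uses 3 colors, so χ(G) = 3.
A valid 3-coloring: color 1: [0, 2, 3, 6, 9, 10]; color 2: [1, 4, 5, 7, 11, 12]; color 3: [8].

χ(G) = 3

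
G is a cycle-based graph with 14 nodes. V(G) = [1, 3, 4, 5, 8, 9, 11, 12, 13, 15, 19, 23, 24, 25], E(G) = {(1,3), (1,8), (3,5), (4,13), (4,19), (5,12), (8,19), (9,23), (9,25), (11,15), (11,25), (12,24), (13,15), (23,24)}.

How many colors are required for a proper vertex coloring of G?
χ(G) = 2

Clique number ω(G) = 2 (lower bound: χ ≥ ω).
The graph is bipartite (no odd cycle), so 2 colors suffice: χ(G) = 2.
A valid 2-coloring: color 1: [1, 5, 9, 11, 13, 19, 24]; color 2: [3, 4, 8, 12, 15, 23, 25].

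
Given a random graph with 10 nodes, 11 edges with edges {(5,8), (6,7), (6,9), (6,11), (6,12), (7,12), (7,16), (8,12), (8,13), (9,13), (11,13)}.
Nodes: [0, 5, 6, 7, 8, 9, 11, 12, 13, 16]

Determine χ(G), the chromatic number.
Clique number ω(G) = 3 (lower bound: χ ≥ ω).
The clique on [6, 7, 12] has size 3, forcing χ ≥ 3, and the coloring below uses 3 colors, so χ(G) = 3.
A valid 3-coloring: color 1: [0, 6, 8, 16]; color 2: [5, 7, 13]; color 3: [9, 11, 12].

χ(G) = 3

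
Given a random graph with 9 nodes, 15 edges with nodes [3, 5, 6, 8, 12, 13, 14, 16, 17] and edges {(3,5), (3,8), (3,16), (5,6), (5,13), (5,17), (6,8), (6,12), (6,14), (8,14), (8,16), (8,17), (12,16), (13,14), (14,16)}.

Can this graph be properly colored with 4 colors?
A valid 4-coloring: color 1: [5, 8, 12]; color 2: [6, 13, 16, 17]; color 3: [3, 14].
(χ(G) = 3 ≤ 4.)

Yes, G is 4-colorable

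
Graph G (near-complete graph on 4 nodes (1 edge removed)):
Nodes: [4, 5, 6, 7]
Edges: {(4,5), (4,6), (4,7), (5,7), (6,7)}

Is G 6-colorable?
Yes, G is 6-colorable

A valid 6-coloring: color 1: [4]; color 2: [7]; color 3: [5, 6].
(χ(G) = 3 ≤ 6.)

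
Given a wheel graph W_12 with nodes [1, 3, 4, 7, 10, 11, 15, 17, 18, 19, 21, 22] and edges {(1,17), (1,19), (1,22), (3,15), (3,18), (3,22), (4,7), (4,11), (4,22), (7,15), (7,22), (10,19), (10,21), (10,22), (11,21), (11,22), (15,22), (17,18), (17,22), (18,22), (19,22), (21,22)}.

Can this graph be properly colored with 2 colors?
No, G is not 2-colorable

The clique on vertices [1, 17, 22] has size 3 > 2, so it alone needs 3 colors.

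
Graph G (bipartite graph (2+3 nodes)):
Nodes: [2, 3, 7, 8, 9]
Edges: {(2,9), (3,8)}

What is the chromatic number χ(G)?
χ(G) = 2

Clique number ω(G) = 2 (lower bound: χ ≥ ω).
The graph is bipartite (no odd cycle), so 2 colors suffice: χ(G) = 2.
A valid 2-coloring: color 1: [7, 8, 9]; color 2: [2, 3].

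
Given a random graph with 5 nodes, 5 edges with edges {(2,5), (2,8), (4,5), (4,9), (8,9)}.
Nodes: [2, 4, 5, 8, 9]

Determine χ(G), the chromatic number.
Clique number ω(G) = 2 (lower bound: χ ≥ ω).
Odd cycle [9, 8, 2, 5, 4] needs 3 colors (χ ≥ 3).
The coloring below uses 3 colors, so χ(G) = 3.
A valid 3-coloring: color 1: [5, 8]; color 2: [2, 4]; color 3: [9].

χ(G) = 3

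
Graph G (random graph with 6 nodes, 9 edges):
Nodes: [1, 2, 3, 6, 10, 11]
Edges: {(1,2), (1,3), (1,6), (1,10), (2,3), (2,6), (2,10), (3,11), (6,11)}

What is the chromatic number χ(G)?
χ(G) = 3

Clique number ω(G) = 3 (lower bound: χ ≥ ω).
The clique on [1, 2, 10] has size 3, forcing χ ≥ 3, and the coloring below uses 3 colors, so χ(G) = 3.
A valid 3-coloring: color 1: [2, 11]; color 2: [1]; color 3: [3, 6, 10].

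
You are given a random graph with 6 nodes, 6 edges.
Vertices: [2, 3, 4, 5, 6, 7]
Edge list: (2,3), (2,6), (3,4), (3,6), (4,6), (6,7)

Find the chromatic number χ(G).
χ(G) = 3

Clique number ω(G) = 3 (lower bound: χ ≥ ω).
The clique on [2, 3, 6] has size 3, forcing χ ≥ 3, and the coloring below uses 3 colors, so χ(G) = 3.
A valid 3-coloring: color 1: [5, 6]; color 2: [3, 7]; color 3: [2, 4].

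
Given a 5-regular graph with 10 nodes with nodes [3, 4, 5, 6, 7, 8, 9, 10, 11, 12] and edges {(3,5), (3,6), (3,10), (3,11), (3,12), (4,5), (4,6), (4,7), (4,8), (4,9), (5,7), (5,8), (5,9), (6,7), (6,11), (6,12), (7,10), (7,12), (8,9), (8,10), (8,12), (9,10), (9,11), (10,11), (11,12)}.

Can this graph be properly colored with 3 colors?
The clique on vertices [3, 6, 11, 12] has size 4 > 3, so it alone needs 4 colors.

No, G is not 3-colorable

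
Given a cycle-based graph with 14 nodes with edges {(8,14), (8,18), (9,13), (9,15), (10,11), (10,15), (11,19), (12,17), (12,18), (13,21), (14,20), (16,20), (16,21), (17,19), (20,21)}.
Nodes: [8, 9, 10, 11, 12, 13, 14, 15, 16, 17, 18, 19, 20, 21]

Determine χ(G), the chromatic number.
Clique number ω(G) = 3 (lower bound: χ ≥ ω).
The clique on [16, 20, 21] has size 3, forcing χ ≥ 3, and the coloring below uses 3 colors, so χ(G) = 3.
A valid 3-coloring: color 1: [11, 13, 15, 17, 18, 20]; color 2: [8, 9, 10, 12, 19, 21]; color 3: [14, 16].

χ(G) = 3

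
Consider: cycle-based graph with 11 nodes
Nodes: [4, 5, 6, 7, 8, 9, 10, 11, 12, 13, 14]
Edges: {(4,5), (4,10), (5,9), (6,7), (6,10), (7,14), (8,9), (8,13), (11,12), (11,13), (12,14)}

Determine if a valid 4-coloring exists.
Yes, G is 4-colorable

A valid 4-coloring: color 1: [5, 7, 10, 12, 13]; color 2: [4, 6, 9, 11, 14]; color 3: [8].
(χ(G) = 3 ≤ 4.)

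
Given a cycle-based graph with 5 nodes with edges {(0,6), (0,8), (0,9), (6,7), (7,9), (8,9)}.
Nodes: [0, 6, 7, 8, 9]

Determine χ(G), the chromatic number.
χ(G) = 3

Clique number ω(G) = 3 (lower bound: χ ≥ ω).
The clique on [0, 8, 9] has size 3, forcing χ ≥ 3, and the coloring below uses 3 colors, so χ(G) = 3.
A valid 3-coloring: color 1: [0, 7]; color 2: [6, 9]; color 3: [8].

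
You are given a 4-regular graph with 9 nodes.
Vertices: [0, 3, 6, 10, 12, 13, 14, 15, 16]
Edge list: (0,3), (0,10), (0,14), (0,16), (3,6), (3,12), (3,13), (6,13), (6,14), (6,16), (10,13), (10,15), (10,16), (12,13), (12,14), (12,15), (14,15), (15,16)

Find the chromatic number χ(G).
χ(G) = 3

Clique number ω(G) = 3 (lower bound: χ ≥ ω).
The clique on [0, 10, 16] has size 3, forcing χ ≥ 3, and the coloring below uses 3 colors, so χ(G) = 3.
A valid 3-coloring: color 1: [3, 14, 16]; color 2: [6, 10, 12]; color 3: [0, 13, 15].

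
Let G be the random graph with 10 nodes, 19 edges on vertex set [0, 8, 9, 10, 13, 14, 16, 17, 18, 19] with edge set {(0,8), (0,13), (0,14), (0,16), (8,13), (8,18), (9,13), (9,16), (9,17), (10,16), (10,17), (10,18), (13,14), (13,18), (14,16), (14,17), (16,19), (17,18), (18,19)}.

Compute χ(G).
Clique number ω(G) = 3 (lower bound: χ ≥ ω).
The clique on [10, 17, 18] has size 3, forcing χ ≥ 3, and the coloring below uses 3 colors, so χ(G) = 3.
A valid 3-coloring: color 1: [13, 16, 17]; color 2: [0, 9, 18]; color 3: [8, 10, 14, 19].

χ(G) = 3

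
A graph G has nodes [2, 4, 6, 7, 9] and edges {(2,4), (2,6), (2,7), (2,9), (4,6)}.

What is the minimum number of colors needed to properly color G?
χ(G) = 3

Clique number ω(G) = 3 (lower bound: χ ≥ ω).
The clique on [2, 4, 6] has size 3, forcing χ ≥ 3, and the coloring below uses 3 colors, so χ(G) = 3.
A valid 3-coloring: color 1: [2]; color 2: [6, 7, 9]; color 3: [4].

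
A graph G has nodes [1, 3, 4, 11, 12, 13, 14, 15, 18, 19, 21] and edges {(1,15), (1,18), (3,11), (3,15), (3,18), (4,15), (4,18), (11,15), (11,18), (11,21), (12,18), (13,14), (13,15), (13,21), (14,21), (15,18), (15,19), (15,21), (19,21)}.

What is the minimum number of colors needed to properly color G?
Clique number ω(G) = 4 (lower bound: χ ≥ ω).
The clique on [3, 11, 15, 18] has size 4, forcing χ ≥ 4, and the coloring below uses 4 colors, so χ(G) = 4.
A valid 4-coloring: color 1: [12, 14, 15]; color 2: [18, 21]; color 3: [1, 4, 11, 13, 19]; color 4: [3].

χ(G) = 4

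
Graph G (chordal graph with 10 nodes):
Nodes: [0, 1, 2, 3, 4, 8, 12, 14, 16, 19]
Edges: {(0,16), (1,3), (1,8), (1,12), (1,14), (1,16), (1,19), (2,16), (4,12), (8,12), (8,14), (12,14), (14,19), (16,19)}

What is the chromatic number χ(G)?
Clique number ω(G) = 4 (lower bound: χ ≥ ω).
The clique on [1, 8, 12, 14] has size 4, forcing χ ≥ 4, and the coloring below uses 4 colors, so χ(G) = 4.
A valid 4-coloring: color 1: [0, 1, 2, 4]; color 2: [3, 14, 16]; color 3: [12, 19]; color 4: [8].

χ(G) = 4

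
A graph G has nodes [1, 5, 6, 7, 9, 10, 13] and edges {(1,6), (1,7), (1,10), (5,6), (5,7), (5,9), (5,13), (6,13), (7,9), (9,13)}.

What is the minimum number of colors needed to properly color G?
Clique number ω(G) = 3 (lower bound: χ ≥ ω).
The clique on [5, 9, 13] has size 3, forcing χ ≥ 3, and the coloring below uses 3 colors, so χ(G) = 3.
A valid 3-coloring: color 1: [1, 5]; color 2: [7, 10, 13]; color 3: [6, 9].

χ(G) = 3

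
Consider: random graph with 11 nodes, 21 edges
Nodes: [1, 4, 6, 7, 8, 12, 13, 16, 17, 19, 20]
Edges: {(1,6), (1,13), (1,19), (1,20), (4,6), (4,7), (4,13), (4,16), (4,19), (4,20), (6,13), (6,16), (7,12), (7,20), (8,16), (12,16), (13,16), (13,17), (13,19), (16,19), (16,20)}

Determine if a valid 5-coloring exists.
Yes, G is 5-colorable

A valid 5-coloring: color 1: [1, 7, 16, 17]; color 2: [8, 12, 13, 20]; color 3: [4]; color 4: [6, 19].
(χ(G) = 4 ≤ 5.)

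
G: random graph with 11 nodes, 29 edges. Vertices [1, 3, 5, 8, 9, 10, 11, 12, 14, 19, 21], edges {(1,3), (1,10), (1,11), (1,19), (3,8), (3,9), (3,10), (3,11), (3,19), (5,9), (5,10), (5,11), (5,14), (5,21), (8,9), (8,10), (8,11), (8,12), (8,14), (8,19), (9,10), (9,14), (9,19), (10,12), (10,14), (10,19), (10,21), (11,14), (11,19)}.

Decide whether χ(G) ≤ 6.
Yes, G is 6-colorable

A valid 6-coloring: color 1: [10, 11]; color 2: [1, 5, 8]; color 3: [12, 14, 19, 21]; color 4: [3]; color 5: [9].
(χ(G) = 5 ≤ 6.)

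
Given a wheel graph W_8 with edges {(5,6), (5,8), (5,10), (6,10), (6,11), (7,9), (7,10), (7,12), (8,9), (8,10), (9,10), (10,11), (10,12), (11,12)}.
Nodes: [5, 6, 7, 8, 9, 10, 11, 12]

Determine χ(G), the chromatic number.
Clique number ω(G) = 3 (lower bound: χ ≥ ω).
Odd cycle [9, 7, 12, 11, 6, 5, 8] needs 3 colors (χ ≥ 3).
Vertex 10 is adjacent to every vertex of [5, 6, 7, 8, 9, 11, 12], which already need 3 colors among themselves, so 10 needs a new color (χ ≥ 4).
The coloring below uses 4 colors, so χ(G) = 4.
A valid 4-coloring: color 1: [10]; color 2: [5, 9, 12]; color 3: [7, 8, 11]; color 4: [6].

χ(G) = 4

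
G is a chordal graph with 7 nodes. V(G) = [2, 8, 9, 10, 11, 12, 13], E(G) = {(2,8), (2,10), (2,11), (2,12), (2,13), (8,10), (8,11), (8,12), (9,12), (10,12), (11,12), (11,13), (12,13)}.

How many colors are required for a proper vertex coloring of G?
χ(G) = 4

Clique number ω(G) = 4 (lower bound: χ ≥ ω).
The clique on [2, 8, 10, 12] has size 4, forcing χ ≥ 4, and the coloring below uses 4 colors, so χ(G) = 4.
A valid 4-coloring: color 1: [12]; color 2: [2, 9]; color 3: [8, 13]; color 4: [10, 11].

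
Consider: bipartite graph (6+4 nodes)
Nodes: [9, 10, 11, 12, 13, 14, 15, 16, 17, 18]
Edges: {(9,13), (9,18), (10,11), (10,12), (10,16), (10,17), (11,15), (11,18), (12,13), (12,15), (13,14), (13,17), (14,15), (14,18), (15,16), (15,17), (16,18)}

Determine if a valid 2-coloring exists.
A valid 2-coloring: color 1: [10, 13, 15, 18]; color 2: [9, 11, 12, 14, 16, 17].
(χ(G) = 2 ≤ 2.)

Yes, G is 2-colorable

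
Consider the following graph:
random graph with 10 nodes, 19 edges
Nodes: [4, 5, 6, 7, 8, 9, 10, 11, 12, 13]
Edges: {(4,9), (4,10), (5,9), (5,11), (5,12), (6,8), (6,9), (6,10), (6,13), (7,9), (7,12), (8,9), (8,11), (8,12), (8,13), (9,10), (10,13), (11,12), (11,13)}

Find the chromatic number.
χ(G) = 3

Clique number ω(G) = 3 (lower bound: χ ≥ ω).
The clique on [4, 9, 10] has size 3, forcing χ ≥ 3, and the coloring below uses 3 colors, so χ(G) = 3.
A valid 3-coloring: color 1: [9, 12, 13]; color 2: [5, 7, 8, 10]; color 3: [4, 6, 11].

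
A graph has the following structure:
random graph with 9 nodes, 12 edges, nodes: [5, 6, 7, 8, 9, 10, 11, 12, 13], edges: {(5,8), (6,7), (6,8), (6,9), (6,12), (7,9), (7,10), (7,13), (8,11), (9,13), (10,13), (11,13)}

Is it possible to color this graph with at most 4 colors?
Yes, G is 4-colorable

A valid 4-coloring: color 1: [7, 8, 12]; color 2: [5, 6, 13]; color 3: [9, 10, 11].
(χ(G) = 3 ≤ 4.)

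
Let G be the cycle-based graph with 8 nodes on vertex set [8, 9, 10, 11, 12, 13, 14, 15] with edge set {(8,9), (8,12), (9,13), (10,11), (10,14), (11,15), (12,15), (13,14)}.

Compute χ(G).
Clique number ω(G) = 2 (lower bound: χ ≥ ω).
The graph is bipartite (no odd cycle), so 2 colors suffice: χ(G) = 2.
A valid 2-coloring: color 1: [8, 10, 13, 15]; color 2: [9, 11, 12, 14].

χ(G) = 2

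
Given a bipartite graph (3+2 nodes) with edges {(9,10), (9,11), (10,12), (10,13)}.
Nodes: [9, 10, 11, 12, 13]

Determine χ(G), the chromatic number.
Clique number ω(G) = 2 (lower bound: χ ≥ ω).
The graph is bipartite (no odd cycle), so 2 colors suffice: χ(G) = 2.
A valid 2-coloring: color 1: [10, 11]; color 2: [9, 12, 13].

χ(G) = 2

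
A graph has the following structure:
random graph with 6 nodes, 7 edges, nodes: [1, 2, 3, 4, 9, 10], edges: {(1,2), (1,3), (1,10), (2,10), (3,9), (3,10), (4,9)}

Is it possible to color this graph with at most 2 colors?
No, G is not 2-colorable

The clique on vertices [1, 2, 10] has size 3 > 2, so it alone needs 3 colors.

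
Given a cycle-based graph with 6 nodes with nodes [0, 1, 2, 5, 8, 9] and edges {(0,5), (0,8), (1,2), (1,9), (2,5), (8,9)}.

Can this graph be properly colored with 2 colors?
A valid 2-coloring: color 1: [0, 2, 9]; color 2: [1, 5, 8].
(χ(G) = 2 ≤ 2.)

Yes, G is 2-colorable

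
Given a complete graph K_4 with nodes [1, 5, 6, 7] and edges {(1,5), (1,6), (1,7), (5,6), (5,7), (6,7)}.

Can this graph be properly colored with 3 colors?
No, G is not 3-colorable

The clique on vertices [1, 5, 6, 7] has size 4 > 3, so it alone needs 4 colors.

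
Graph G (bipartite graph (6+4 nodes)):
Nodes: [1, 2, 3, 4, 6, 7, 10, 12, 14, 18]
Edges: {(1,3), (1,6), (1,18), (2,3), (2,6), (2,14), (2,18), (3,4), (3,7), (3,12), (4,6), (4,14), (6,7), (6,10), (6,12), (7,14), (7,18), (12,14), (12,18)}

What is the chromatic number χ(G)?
Clique number ω(G) = 2 (lower bound: χ ≥ ω).
The graph is bipartite (no odd cycle), so 2 colors suffice: χ(G) = 2.
A valid 2-coloring: color 1: [3, 6, 14, 18]; color 2: [1, 2, 4, 7, 10, 12].

χ(G) = 2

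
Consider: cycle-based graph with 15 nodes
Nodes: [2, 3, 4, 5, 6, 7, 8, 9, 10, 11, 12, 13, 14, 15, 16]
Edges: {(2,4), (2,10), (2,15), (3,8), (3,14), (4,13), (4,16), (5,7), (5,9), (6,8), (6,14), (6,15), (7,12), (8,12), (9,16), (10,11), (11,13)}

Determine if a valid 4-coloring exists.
Yes, G is 4-colorable

A valid 4-coloring: color 1: [4, 7, 8, 9, 10, 14, 15]; color 2: [2, 3, 5, 6, 11, 12, 16]; color 3: [13].
(χ(G) = 3 ≤ 4.)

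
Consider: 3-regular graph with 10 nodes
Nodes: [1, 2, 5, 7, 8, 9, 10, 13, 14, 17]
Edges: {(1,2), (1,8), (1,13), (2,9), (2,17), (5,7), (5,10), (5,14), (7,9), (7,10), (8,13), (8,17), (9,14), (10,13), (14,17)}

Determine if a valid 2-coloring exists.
No, G is not 2-colorable

The clique on vertices [1, 8, 13] has size 3 > 2, so it alone needs 3 colors.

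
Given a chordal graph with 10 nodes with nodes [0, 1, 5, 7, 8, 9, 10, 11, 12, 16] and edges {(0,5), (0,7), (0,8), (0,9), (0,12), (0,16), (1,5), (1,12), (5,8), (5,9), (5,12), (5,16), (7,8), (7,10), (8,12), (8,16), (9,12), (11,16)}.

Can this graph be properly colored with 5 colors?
A valid 5-coloring: color 1: [0, 1, 10, 11]; color 2: [5, 7]; color 3: [8, 9]; color 4: [12, 16].
(χ(G) = 4 ≤ 5.)

Yes, G is 5-colorable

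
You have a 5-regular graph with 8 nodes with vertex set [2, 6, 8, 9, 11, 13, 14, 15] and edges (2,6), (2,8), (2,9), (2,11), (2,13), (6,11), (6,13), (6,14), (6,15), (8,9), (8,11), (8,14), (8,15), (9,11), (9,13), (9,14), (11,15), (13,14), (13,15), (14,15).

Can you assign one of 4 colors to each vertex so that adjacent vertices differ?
Yes, G is 4-colorable

A valid 4-coloring: color 1: [9, 15]; color 2: [6, 8]; color 3: [2, 14]; color 4: [11, 13].
(χ(G) = 4 ≤ 4.)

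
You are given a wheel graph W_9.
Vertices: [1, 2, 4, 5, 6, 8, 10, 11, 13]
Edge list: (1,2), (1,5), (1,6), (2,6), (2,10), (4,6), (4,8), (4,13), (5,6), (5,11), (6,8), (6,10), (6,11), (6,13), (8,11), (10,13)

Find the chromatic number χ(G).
Clique number ω(G) = 3 (lower bound: χ ≥ ω).
The clique on [1, 2, 6] has size 3, forcing χ ≥ 3, and the coloring below uses 3 colors, so χ(G) = 3.
A valid 3-coloring: color 1: [6]; color 2: [1, 4, 10, 11]; color 3: [2, 5, 8, 13].

χ(G) = 3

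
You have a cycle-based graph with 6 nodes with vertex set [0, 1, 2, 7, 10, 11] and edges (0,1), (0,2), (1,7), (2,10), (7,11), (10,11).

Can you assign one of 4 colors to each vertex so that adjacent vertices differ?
A valid 4-coloring: color 1: [1, 2, 11]; color 2: [0, 7, 10].
(χ(G) = 2 ≤ 4.)

Yes, G is 4-colorable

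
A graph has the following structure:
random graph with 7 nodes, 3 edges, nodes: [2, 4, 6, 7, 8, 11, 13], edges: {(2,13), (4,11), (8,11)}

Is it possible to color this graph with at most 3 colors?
A valid 3-coloring: color 1: [2, 6, 7, 11]; color 2: [4, 8, 13].
(χ(G) = 2 ≤ 3.)

Yes, G is 3-colorable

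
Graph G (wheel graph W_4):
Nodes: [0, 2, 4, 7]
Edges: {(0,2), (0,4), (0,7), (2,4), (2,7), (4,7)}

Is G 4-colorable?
Yes, G is 4-colorable

A valid 4-coloring: color 1: [7]; color 2: [0]; color 3: [2]; color 4: [4].
(χ(G) = 4 ≤ 4.)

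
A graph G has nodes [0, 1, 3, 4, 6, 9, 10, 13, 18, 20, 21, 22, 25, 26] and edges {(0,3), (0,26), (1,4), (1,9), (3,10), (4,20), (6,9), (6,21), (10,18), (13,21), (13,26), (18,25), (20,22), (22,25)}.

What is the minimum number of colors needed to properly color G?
Clique number ω(G) = 2 (lower bound: χ ≥ ω).
The graph is bipartite (no odd cycle), so 2 colors suffice: χ(G) = 2.
A valid 2-coloring: color 1: [0, 1, 6, 10, 13, 20, 25]; color 2: [3, 4, 9, 18, 21, 22, 26].

χ(G) = 2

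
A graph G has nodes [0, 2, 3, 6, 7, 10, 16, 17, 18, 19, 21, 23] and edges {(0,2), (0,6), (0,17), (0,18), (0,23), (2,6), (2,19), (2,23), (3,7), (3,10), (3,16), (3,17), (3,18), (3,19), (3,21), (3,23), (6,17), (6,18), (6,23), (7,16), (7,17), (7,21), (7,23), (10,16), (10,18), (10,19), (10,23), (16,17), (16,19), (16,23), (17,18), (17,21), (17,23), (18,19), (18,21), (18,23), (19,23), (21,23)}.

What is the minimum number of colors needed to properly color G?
χ(G) = 6

Clique number ω(G) = 5 (lower bound: χ ≥ ω).
Suppose a proper 5-coloring c exists. The clique [0, 6, 17, 18, 23] takes 5 distinct colors; by symmetry let c(0) = 1, c(6) = 2, c(17) = 3, c(18) = 4, c(23) = 5.
- Vertex 3: neighbors [17, 18, 23] already have colors [3, 4, 5]; try each remaining color.
- Case c(3) = 1:
  - Vertex 21: neighbors [3, 17, 18, 23] already have colors [1, 3, 4, 5] ⇒ c(21) = 2.
  - Vertex 7: neighbors [3, 21, 17, 23] already have colors [1, 2, 3, 5] ⇒ c(7) = 4.
  - Vertex 16: neighbors [3, 17, 7, 23] already have colors [1, 3, 4, 5] ⇒ c(16) = 2.
  - Vertex 19: neighbors [3, 16, 18, 23] already have colors [1, 2, 4, 5] ⇒ c(19) = 3.
  - Vertex 10: neighbors [3, 16, 19, 18, 23] already have colors [1, 2, 3, 4, 5] — all 5 colors blocked. Contradiction.
- Case c(3) = 2:
  - Vertex 21: neighbors [3, 17, 18, 23] already have colors [2, 3, 4, 5] ⇒ c(21) = 1.
  - Vertex 7: neighbors [21, 3, 17, 23] already have colors [1, 2, 3, 5] ⇒ c(7) = 4.
  - Vertex 16: neighbors [3, 17, 7, 23] already have colors [2, 3, 4, 5] ⇒ c(16) = 1.
  - Vertex 19: neighbors [16, 3, 18, 23] already have colors [1, 2, 4, 5] ⇒ c(19) = 3.
  - Vertex 10: neighbors [16, 3, 19, 18, 23] already have colors [1, 2, 3, 4, 5] — all 5 colors blocked. Contradiction.
Every case ends in a contradiction, so G has no proper 5-coloring (χ ≥ 6).
The coloring below uses 6 colors, so χ(G) = 6.
A valid 6-coloring: color 1: [23]; color 2: [0, 3]; color 3: [17, 19]; color 4: [2, 7, 18]; color 5: [6, 16, 21]; color 6: [10].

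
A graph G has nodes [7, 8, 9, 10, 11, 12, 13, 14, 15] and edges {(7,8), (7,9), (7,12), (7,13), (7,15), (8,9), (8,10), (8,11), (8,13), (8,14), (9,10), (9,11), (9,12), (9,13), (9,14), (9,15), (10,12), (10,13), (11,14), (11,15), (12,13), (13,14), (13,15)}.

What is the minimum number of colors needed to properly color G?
χ(G) = 4

Clique number ω(G) = 4 (lower bound: χ ≥ ω).
The clique on [8, 9, 11, 14] has size 4, forcing χ ≥ 4, and the coloring below uses 4 colors, so χ(G) = 4.
A valid 4-coloring: color 1: [9]; color 2: [11, 13]; color 3: [8, 12, 15]; color 4: [7, 10, 14].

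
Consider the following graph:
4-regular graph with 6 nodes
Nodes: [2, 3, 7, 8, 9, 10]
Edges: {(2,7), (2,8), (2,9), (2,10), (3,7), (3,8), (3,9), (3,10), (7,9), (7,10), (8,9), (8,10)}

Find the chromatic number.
Clique number ω(G) = 3 (lower bound: χ ≥ ω).
The clique on [2, 8, 9] has size 3, forcing χ ≥ 3, and the coloring below uses 3 colors, so χ(G) = 3.
A valid 3-coloring: color 1: [9, 10]; color 2: [2, 3]; color 3: [7, 8].

χ(G) = 3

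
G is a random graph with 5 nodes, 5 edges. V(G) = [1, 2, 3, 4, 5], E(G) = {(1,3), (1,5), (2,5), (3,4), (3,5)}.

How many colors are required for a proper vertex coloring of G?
Clique number ω(G) = 3 (lower bound: χ ≥ ω).
The clique on [1, 3, 5] has size 3, forcing χ ≥ 3, and the coloring below uses 3 colors, so χ(G) = 3.
A valid 3-coloring: color 1: [2, 3]; color 2: [4, 5]; color 3: [1].

χ(G) = 3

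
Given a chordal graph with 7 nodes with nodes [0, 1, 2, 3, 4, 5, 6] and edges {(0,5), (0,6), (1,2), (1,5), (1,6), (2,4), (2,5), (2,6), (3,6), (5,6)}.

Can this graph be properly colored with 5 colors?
Yes, G is 5-colorable

A valid 5-coloring: color 1: [4, 6]; color 2: [0, 2, 3]; color 3: [5]; color 4: [1].
(χ(G) = 4 ≤ 5.)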